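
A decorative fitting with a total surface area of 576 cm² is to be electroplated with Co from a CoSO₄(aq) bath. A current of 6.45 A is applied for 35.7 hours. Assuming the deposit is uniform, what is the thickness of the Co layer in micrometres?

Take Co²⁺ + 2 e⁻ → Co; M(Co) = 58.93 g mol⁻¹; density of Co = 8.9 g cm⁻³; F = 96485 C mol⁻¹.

494 μm

Q = I·t = 6.450 × 128520 = 829000 C; n(e⁻) = 8.592 mol.
n(Co) = n(e⁻)/2 = 4.296 mol, so m = 4.296 × 58.93 = 253.1 g.
Volume = m/ρ = 253.1 / 8.9 = 28.44 cm³.
Thickness = V/A = 28.44 / 576 = 0.0494 cm = 494 μm.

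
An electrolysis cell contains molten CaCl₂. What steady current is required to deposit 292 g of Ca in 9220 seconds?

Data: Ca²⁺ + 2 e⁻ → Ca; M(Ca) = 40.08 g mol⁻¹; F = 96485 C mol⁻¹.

n(Ca) = 292 / 40.08 = 7.285 mol.
n(e⁻) = 2 × 7.285 = 14.57 mol.
Q = n(e⁻)·F = 14.57 × 96485 = 1406000 C.
I = Q/t = 1406000 / 9220.0 s = 152 A.

152 A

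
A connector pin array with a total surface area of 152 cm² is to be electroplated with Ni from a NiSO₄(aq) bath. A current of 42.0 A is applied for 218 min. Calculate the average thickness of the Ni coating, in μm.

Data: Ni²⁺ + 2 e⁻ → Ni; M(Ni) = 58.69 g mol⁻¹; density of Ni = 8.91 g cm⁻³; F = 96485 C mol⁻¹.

Q = I·t = 42.00 × 13080 = 549400 C; n(e⁻) = 5.694 mol.
n(Ni) = n(e⁻)/2 = 2.847 mol, so m = 2.847 × 58.69 = 167.1 g.
Volume = m/ρ = 167.1 / 8.91 = 18.75 cm³.
Thickness = V/A = 18.75 / 152 = 0.123 cm = 1230 μm.

1230 μm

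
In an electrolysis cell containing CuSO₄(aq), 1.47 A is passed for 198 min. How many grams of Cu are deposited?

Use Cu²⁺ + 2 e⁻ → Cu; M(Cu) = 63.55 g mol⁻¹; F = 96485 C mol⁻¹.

5.75 g

Q = I·t = 1.470 A × 11880 s = 17460 C.
n(e⁻) = Q/F = 17460 / 96485 = 0.1810 mol.
Cu²⁺ + 2 e⁻ → Cu, so n(Cu) = n(e⁻)/2 = 0.09050 mol.
m = n·M = 0.09050 × 63.55 = 5.75 g.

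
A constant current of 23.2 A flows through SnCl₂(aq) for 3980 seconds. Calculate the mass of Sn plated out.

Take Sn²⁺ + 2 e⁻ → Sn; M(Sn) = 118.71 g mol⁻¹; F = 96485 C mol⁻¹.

56.8 g

Q = I·t = 23.20 A × 3980.0 s = 92340 C.
n(e⁻) = Q/F = 92340 / 96485 = 0.9570 mol.
Sn²⁺ + 2 e⁻ → Sn, so n(Sn) = n(e⁻)/2 = 0.4785 mol.
m = n·M = 0.4785 × 118.71 = 56.8 g.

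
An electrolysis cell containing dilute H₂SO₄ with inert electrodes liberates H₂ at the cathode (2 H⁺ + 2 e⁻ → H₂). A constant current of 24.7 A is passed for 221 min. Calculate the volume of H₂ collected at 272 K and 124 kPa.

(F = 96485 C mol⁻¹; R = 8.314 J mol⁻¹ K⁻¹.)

31.0 L

Q = I·t = 24.70 A × 13260 s = 327500 C.
n(e⁻) = Q/F = 327500 / 96485 = 3.395 mol.
2 electrons are transferred per H₂ molecule, so n(H₂) = 3.395 / 2 = 1.697 mol.
V = nRT/P = (1.697 × 8.314 × 272) / (124 × 10³ Pa) = 0.0310 m³ = 31.0 L.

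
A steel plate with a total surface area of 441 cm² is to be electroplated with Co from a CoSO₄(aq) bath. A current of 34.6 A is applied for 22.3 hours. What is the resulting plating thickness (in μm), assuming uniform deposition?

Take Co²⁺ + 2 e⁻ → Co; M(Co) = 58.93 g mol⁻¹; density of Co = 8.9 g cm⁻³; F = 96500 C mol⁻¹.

2160 μm

Q = I·t = 34.60 × 80280 = 2778000 C; n(e⁻) = 28.78 mol.
n(Co) = n(e⁻)/2 = 14.39 mol, so m = 14.39 × 58.93 = 848.1 g.
Volume = m/ρ = 848.1 / 8.9 = 95.30 cm³.
Thickness = V/A = 95.30 / 441 = 0.216 cm = 2160 μm.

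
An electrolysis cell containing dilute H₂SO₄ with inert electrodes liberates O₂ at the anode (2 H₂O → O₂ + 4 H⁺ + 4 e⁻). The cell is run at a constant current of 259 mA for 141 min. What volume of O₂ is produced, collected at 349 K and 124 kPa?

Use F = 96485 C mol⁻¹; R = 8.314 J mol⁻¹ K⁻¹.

Q = I·t = 0.2590 A × 8460.0 s = 2191 C.
n(e⁻) = Q/F = 2191 / 96485 = 0.02271 mol.
4 electrons are transferred per O₂ molecule, so n(O₂) = 0.02271 / 4 = 0.005677 mol.
V = nRT/P = (0.005677 × 8.314 × 349) / (124 × 10³ Pa) = 1.33 × 10⁻⁴ m³ = 0.133 L.

0.133 L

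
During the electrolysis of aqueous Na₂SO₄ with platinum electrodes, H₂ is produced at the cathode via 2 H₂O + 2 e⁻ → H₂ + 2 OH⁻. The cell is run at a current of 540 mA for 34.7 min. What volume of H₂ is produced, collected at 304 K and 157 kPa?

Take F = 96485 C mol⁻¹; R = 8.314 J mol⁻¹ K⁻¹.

Q = I·t = 0.5400 A × 2082.0 s = 1124 C.
n(e⁻) = Q/F = 1124 / 96485 = 0.01165 mol.
2 electrons are transferred per H₂ molecule, so n(H₂) = 0.01165 / 2 = 0.005826 mol.
V = nRT/P = (0.005826 × 8.314 × 304) / (157 × 10³ Pa) = 9.38 × 10⁻⁵ m³ = 0.0938 L.

0.0938 L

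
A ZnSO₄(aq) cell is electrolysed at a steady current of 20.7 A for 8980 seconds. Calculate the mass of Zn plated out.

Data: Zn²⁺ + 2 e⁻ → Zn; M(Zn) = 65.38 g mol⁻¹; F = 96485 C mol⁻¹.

63.0 g

Q = I·t = 20.70 A × 8980.0 s = 185900 C.
n(e⁻) = Q/F = 185900 / 96485 = 1.927 mol.
Zn²⁺ + 2 e⁻ → Zn, so n(Zn) = n(e⁻)/2 = 0.9633 mol.
m = n·M = 0.9633 × 65.38 = 63.0 g.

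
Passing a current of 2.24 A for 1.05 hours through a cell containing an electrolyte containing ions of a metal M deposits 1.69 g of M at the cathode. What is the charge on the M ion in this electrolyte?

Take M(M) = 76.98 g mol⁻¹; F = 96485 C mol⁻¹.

+4

Q = I·t = 2.240 A × 3780.0 s = 8467 C, so n(e⁻) = 8467/96485 = 0.08776 mol.
n(M) deposited = 1.69 / 76.98 = 0.02195 mol.
Electrons per atom = n(e⁻)/n(M) = 0.08776 / 0.02195 = 4.00 ≈ 4, so the ion is M⁴⁺.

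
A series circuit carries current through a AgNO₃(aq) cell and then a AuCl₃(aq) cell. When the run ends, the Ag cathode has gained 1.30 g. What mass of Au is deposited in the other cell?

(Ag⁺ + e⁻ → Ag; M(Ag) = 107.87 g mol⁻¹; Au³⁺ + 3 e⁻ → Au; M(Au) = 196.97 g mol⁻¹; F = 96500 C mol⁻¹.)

n(Ag) = 1.30 / 107.87 = 0.01205 mol.
Since Ag⁺ + e⁻ → Ag, n(e⁻) passed = 1 × 0.01205 = 0.01205 mol.
Cells in series carry the same charge, so the same 0.01205 mol of electrons passes through cell 2.
Au³⁺ + 3 e⁻ → Au, so n(Au) = 0.01205 / 3 = 0.004017 mol.
m(Au) = 0.004017 × 196.97 = 0.791 g.

0.791 g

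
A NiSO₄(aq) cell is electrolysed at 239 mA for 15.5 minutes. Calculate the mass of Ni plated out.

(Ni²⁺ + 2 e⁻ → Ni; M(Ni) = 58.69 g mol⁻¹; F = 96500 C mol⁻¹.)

0.0676 g

Q = I·t = 0.2390 A × 930.00 s = 222.3 C.
n(e⁻) = Q/F = 222.3 / 96500 = 0.002303 mol.
Ni²⁺ + 2 e⁻ → Ni, so n(Ni) = n(e⁻)/2 = 0.001152 mol.
m = n·M = 0.001152 × 58.69 = 0.0676 g.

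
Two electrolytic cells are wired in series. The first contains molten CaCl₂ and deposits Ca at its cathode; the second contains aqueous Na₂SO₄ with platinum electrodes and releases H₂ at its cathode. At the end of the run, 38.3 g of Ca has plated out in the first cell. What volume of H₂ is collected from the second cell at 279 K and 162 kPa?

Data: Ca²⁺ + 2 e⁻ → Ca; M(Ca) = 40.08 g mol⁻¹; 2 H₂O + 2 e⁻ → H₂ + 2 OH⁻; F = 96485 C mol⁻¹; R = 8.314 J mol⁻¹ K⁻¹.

13.7 L

n(Ca) = 38.3 / 40.08 = 0.9556 mol, so n(e⁻) = 2 × 0.9556 = 1.911 mol.
The cells are in series, so the same 1.911 mol of electrons passes through the second cell.
2 H₂O + 2 e⁻ → H₂ + 2 OH⁻ — 2 mol e⁻ per mol H₂, so n(H₂) = 1.911/2 = 0.9556 mol.
V = nRT/P = (0.9556 × 8.314 × 279) / (162 × 10³) = 0.0137 m³ = 13.7 L.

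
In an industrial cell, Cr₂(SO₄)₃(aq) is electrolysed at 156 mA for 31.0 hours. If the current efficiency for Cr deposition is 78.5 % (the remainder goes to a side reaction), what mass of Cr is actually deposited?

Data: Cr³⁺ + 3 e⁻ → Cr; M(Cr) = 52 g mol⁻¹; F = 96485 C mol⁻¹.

2.46 g

Q = I·t = 0.1560 × 111600 = 17410 C.
n(e⁻) = 17410/96485 = 0.1804 mol; theoretically n(Cr) = 0.1804/3 = 0.06015 mol, m_theo = 3.128 g.
At 78.5 % efficiency, m_actual = 0.785 × 3.128 = 2.46 g.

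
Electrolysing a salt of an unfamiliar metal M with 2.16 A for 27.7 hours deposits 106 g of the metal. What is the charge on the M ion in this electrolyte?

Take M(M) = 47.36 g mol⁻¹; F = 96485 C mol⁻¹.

Q = I·t = 2.160 A × 99720 s = 215400 C, so n(e⁻) = 215400/96485 = 2.232 mol.
n(M) deposited = 106 / 47.36 = 2.238 mol.
Electrons per atom = n(e⁻)/n(M) = 2.232 / 2.238 = 0.997 ≈ 1, so the ion is M⁺.

+1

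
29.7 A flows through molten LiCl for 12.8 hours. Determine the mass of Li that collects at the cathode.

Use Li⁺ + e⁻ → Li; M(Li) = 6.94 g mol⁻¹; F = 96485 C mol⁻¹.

Q = I·t = 29.70 A × 46080 s = 1369000 C.
n(e⁻) = Q/F = 1369000 / 96485 = 14.18 mol.
Li⁺ + e⁻ → Li, so n(Li) = n(e⁻)/1 = 14.18 mol.
m = n·M = 14.18 × 6.94 = 98.4 g.

98.4 g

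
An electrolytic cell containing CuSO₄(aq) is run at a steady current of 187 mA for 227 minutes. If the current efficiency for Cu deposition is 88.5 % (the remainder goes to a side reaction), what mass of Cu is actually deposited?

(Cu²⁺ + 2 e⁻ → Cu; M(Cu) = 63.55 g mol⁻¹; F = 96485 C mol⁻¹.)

0.742 g

Q = I·t = 0.1870 × 13620 = 2547 C.
n(e⁻) = 2547/96485 = 0.02640 mol; theoretically n(Cu) = 0.02640/2 = 0.01320 mol, m_theo = 0.8388 g.
At 88.5 % efficiency, m_actual = 0.885 × 0.8388 = 0.742 g.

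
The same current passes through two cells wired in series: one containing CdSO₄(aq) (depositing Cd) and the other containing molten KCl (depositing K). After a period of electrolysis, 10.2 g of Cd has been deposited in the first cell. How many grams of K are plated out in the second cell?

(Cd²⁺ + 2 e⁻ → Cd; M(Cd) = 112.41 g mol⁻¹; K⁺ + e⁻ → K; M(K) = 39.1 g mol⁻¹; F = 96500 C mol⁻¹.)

7.10 g

n(Cd) = 10.2 / 112.41 = 0.09074 mol.
Since Cd²⁺ + 2 e⁻ → Cd, n(e⁻) passed = 2 × 0.09074 = 0.1815 mol.
Cells in series carry the same charge, so the same 0.1815 mol of electrons passes through cell 2.
K⁺ + e⁻ → K, so n(K) = 0.1815 / 1 = 0.1815 mol.
m(K) = 0.1815 × 39.1 = 7.10 g.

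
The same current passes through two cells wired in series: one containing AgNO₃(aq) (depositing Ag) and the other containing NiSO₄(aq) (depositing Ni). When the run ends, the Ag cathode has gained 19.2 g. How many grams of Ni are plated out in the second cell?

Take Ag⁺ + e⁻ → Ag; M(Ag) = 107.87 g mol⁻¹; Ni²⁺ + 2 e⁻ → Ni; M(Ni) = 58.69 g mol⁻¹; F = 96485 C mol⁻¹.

5.22 g

n(Ag) = 19.2 / 107.87 = 0.1780 mol.
Since Ag⁺ + e⁻ → Ag, n(e⁻) passed = 1 × 0.1780 = 0.1780 mol.
Cells in series carry the same charge, so the same 0.1780 mol of electrons passes through cell 2.
Ni²⁺ + 2 e⁻ → Ni, so n(Ni) = 0.1780 / 2 = 0.08900 mol.
m(Ni) = 0.08900 × 58.69 = 5.22 g.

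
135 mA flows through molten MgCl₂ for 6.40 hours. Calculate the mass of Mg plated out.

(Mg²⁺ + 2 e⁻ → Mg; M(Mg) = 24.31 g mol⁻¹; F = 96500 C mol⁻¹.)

0.392 g

Q = I·t = 0.1350 A × 23040 s = 3110 C.
n(e⁻) = Q/F = 3110 / 96500 = 0.03223 mol.
Mg²⁺ + 2 e⁻ → Mg, so n(Mg) = n(e⁻)/2 = 0.01612 mol.
m = n·M = 0.01612 × 24.31 = 0.392 g.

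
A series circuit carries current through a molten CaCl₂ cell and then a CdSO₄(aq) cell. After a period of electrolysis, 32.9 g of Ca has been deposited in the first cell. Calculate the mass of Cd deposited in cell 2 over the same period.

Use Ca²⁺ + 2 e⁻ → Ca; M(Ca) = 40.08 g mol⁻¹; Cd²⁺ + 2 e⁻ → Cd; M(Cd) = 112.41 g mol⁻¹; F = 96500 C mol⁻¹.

n(Ca) = 32.9 / 40.08 = 0.8209 mol.
Since Ca²⁺ + 2 e⁻ → Ca, n(e⁻) passed = 2 × 0.8209 = 1.642 mol.
Cells in series carry the same charge, so the same 1.642 mol of electrons passes through cell 2.
Cd²⁺ + 2 e⁻ → Cd, so n(Cd) = 1.642 / 2 = 0.8209 mol.
m(Cd) = 0.8209 × 112.41 = 92.3 g.

92.3 g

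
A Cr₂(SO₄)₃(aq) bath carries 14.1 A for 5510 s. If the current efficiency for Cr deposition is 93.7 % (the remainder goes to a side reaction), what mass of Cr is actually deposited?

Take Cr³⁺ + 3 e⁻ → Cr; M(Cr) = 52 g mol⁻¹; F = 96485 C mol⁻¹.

13.1 g

Q = I·t = 14.10 × 5510.0 = 77690 C.
n(e⁻) = 77690/96485 = 0.8052 mol; theoretically n(Cr) = 0.8052/3 = 0.2684 mol, m_theo = 13.96 g.
At 93.7 % efficiency, m_actual = 0.937 × 13.96 = 13.1 g.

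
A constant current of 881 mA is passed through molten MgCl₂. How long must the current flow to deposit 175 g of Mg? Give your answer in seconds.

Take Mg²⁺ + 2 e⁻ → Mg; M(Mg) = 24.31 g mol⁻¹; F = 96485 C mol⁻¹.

n(Mg) = m/M = 175 / 24.31 = 7.199 mol.
Each Mg atom requires 2 electrons, so n(e⁻) = 2 × 7.199 = 14.40 mol.
Q = n(e⁻)·F = 14.40 × 96485 = 1389000 C.
t = Q/I = 1389000 / 0.8810 A = 1577000 s.

1.58 × 10⁶ s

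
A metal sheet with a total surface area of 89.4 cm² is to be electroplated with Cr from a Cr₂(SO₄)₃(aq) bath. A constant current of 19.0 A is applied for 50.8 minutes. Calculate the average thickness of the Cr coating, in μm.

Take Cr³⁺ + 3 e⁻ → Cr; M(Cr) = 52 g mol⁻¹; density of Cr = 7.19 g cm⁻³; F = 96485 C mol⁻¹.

Q = I·t = 19.00 × 3048.0 = 57910 C; n(e⁻) = 0.6002 mol.
n(Cr) = n(e⁻)/3 = 0.2001 mol, so m = 0.2001 × 52 = 10.40 g.
Volume = m/ρ = 10.40 / 7.19 = 1.447 cm³.
Thickness = V/A = 1.447 / 89.4 = 0.0162 cm = 162 μm.

162 μm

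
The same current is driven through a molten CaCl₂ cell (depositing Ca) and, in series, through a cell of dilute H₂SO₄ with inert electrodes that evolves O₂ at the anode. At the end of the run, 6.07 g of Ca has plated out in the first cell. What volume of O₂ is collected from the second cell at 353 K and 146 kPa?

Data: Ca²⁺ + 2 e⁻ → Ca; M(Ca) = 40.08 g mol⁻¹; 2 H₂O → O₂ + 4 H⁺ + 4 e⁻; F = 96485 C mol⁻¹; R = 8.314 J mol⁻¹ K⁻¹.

1.52 L

n(Ca) = 6.07 / 40.08 = 0.1514 mol, so n(e⁻) = 2 × 0.1514 = 0.3029 mol.
The cells are in series, so the same 0.3029 mol of electrons passes through the second cell.
2 H₂O → O₂ + 4 H⁺ + 4 e⁻ — 4 mol e⁻ per mol O₂, so n(O₂) = 0.3029/4 = 0.07572 mol.
V = nRT/P = (0.07572 × 8.314 × 353) / (146 × 10³) = 0.00152 m³ = 1.52 L.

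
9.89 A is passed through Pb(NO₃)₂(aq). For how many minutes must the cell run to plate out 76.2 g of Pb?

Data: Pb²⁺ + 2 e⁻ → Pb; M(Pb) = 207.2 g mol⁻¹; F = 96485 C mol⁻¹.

120 min

n(Pb) = m/M = 76.2 / 207.2 = 0.3678 mol.
Each Pb atom requires 2 electrons, so n(e⁻) = 2 × 0.3678 = 0.7355 mol.
Q = n(e⁻)·F = 0.7355 × 96485 = 70970 C.
t = Q/I = 70970 / 9.890 A = 7176 s = 120 min.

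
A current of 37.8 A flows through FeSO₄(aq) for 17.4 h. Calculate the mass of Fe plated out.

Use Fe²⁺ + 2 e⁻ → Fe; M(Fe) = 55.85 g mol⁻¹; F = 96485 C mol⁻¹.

685 g

Q = I·t = 37.80 A × 62640 s = 2368000 C.
n(e⁻) = Q/F = 2368000 / 96485 = 24.54 mol.
Fe²⁺ + 2 e⁻ → Fe, so n(Fe) = n(e⁻)/2 = 12.27 mol.
m = n·M = 12.27 × 55.85 = 685 g.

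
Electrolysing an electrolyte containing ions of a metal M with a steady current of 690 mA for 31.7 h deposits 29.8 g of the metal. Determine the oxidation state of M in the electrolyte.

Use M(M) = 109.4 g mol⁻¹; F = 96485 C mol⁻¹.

Q = I·t = 0.6900 A × 114120 s = 78740 C, so n(e⁻) = 78740/96485 = 0.8161 mol.
n(M) deposited = 29.8 / 109.4 = 0.2724 mol.
Electrons per atom = n(e⁻)/n(M) = 0.8161 / 0.2724 = 3.00 ≈ 3, so the ion is M³⁺.

+3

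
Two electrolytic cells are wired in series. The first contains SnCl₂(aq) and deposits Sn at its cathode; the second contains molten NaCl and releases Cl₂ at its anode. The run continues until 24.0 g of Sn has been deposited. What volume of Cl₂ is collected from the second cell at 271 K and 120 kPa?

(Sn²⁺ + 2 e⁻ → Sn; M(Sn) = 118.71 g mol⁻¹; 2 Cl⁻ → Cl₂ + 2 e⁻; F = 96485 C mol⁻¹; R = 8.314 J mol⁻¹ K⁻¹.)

n(Sn) = 24.0 / 118.71 = 0.2022 mol, so n(e⁻) = 2 × 0.2022 = 0.4043 mol.
The cells are in series, so the same 0.4043 mol of electrons passes through the second cell.
2 Cl⁻ → Cl₂ + 2 e⁻ — 2 mol e⁻ per mol Cl₂, so n(Cl₂) = 0.4043/2 = 0.2022 mol.
V = nRT/P = (0.2022 × 8.314 × 271) / (120 × 10³) = 0.00380 m³ = 3.80 L.

3.80 L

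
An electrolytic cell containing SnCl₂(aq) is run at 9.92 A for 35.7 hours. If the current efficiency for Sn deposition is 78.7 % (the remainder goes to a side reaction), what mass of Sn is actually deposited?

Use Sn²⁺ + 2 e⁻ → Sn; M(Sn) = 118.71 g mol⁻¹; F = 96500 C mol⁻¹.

617 g

Q = I·t = 9.920 × 128520 = 1275000 C.
n(e⁻) = 1275000/96500 = 13.21 mol; theoretically n(Sn) = 13.21/2 = 6.606 mol, m_theo = 784.2 g.
At 78.7 % efficiency, m_actual = 0.787 × 784.2 = 617 g.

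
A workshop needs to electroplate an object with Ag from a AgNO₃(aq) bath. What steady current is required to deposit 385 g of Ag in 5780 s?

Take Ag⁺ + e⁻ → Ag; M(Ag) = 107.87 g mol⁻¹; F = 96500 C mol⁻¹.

n(Ag) = 385 / 107.87 = 3.569 mol.
n(e⁻) = 1 × 3.569 = 3.569 mol.
Q = n(e⁻)·F = 3.569 × 96500 = 344400 C.
I = Q/t = 344400 / 5780.0 s = 59.6 A.

59.6 A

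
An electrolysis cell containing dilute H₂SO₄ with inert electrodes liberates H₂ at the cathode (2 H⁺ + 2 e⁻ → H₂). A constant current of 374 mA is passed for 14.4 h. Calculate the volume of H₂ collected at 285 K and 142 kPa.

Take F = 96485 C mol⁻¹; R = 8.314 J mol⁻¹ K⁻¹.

Q = I·t = 0.3740 A × 51840 s = 19390 C.
n(e⁻) = Q/F = 19390 / 96485 = 0.2009 mol.
2 electrons are transferred per H₂ molecule, so n(H₂) = 0.2009 / 2 = 0.1005 mol.
V = nRT/P = (0.1005 × 8.314 × 285) / (142 × 10³ Pa) = 0.00168 m³ = 1.68 L.

1.68 L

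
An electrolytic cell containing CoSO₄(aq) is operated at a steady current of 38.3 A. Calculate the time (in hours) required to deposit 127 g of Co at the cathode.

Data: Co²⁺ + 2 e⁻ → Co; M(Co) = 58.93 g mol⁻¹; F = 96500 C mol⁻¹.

n(Co) = m/M = 127 / 58.93 = 2.155 mol.
Each Co atom requires 2 electrons, so n(e⁻) = 2 × 2.155 = 4.310 mol.
Q = n(e⁻)·F = 4.310 × 96500 = 415900 C.
t = Q/I = 415900 / 38.30 A = 10860 s = 3.02 h.

3.02 h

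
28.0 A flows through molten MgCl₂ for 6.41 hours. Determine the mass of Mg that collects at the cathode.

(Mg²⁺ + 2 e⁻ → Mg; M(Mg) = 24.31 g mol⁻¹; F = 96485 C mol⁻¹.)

Q = I·t = 28.00 A × 23076 s = 646100 C.
n(e⁻) = Q/F = 646100 / 96485 = 6.697 mol.
Mg²⁺ + 2 e⁻ → Mg, so n(Mg) = n(e⁻)/2 = 3.348 mol.
m = n·M = 3.348 × 24.31 = 81.4 g.

81.4 g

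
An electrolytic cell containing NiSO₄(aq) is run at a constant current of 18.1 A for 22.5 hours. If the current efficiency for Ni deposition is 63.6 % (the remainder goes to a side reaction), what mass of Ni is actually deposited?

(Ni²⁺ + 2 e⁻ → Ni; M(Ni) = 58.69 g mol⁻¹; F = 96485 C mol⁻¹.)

284 g

Q = I·t = 18.10 × 81000 = 1466000 C.
n(e⁻) = 1466000/96485 = 15.20 mol; theoretically n(Ni) = 15.20/2 = 7.598 mol, m_theo = 445.9 g.
At 63.6 % efficiency, m_actual = 0.636 × 445.9 = 284 g.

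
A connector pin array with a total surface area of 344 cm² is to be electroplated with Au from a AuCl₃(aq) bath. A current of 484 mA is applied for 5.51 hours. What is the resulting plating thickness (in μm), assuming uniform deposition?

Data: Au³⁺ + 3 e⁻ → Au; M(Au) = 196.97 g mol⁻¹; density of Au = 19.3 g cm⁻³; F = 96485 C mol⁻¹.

Q = I·t = 0.4840 × 19836 = 9601 C; n(e⁻) = 0.09950 mol.
n(Au) = n(e⁻)/3 = 0.03317 mol, so m = 0.03317 × 196.97 = 6.533 g.
Volume = m/ρ = 6.533 / 19.3 = 0.3385 cm³.
Thickness = V/A = 0.3385 / 344 = 9.84 × 10⁻⁴ cm = 9.84 μm.

9.84 μm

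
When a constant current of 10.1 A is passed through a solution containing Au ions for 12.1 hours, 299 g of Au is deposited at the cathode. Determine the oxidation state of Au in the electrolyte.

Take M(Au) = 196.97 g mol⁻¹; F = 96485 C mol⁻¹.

+3

Q = I·t = 10.10 A × 43560 s = 440000 C, so n(e⁻) = 440000/96485 = 4.560 mol.
n(Au) deposited = 299 / 196.97 = 1.518 mol.
Electrons per atom = n(e⁻)/n(Au) = 4.560 / 1.518 = 3.00 ≈ 3, so the ion is Au³⁺.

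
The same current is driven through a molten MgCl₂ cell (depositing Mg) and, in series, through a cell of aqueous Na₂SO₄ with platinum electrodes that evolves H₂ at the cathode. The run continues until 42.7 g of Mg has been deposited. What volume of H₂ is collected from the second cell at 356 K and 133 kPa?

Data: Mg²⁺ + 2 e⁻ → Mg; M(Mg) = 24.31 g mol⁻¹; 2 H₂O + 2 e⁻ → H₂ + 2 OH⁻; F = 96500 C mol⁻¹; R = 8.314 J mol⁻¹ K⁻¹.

39.1 L

n(Mg) = 42.7 / 24.31 = 1.756 mol, so n(e⁻) = 2 × 1.756 = 3.513 mol.
The cells are in series, so the same 3.513 mol of electrons passes through the second cell.
2 H₂O + 2 e⁻ → H₂ + 2 OH⁻ — 2 mol e⁻ per mol H₂, so n(H₂) = 3.513/2 = 1.756 mol.
V = nRT/P = (1.756 × 8.314 × 356) / (133 × 10³) = 0.0391 m³ = 39.1 L.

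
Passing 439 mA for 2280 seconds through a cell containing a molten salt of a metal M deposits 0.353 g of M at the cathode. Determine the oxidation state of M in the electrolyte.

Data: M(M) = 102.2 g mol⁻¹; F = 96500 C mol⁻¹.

+3

Q = I·t = 0.4390 A × 2280.0 s = 1001 C, so n(e⁻) = 1001/96500 = 0.01037 mol.
n(M) deposited = 0.353 / 102.2 = 0.003454 mol.
Electrons per atom = n(e⁻)/n(M) = 0.01037 / 0.003454 = 3.00 ≈ 3, so the ion is M³⁺.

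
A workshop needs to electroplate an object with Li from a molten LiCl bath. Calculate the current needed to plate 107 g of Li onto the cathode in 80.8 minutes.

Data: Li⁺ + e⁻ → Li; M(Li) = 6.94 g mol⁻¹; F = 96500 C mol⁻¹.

n(Li) = 107 / 6.94 = 15.42 mol.
n(e⁻) = 1 × 15.42 = 15.42 mol.
Q = n(e⁻)·F = 15.42 × 96500 = 1488000 C.
I = Q/t = 1488000 / 4848.0 s = 307 A.

307 A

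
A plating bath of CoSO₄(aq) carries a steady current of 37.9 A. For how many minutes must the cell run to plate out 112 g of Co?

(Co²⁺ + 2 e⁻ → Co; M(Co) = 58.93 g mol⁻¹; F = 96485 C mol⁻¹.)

n(Co) = m/M = 112 / 58.93 = 1.901 mol.
Each Co atom requires 2 electrons, so n(e⁻) = 2 × 1.901 = 3.801 mol.
Q = n(e⁻)·F = 3.801 × 96485 = 366800 C.
t = Q/I = 366800 / 37.90 A = 9677 s = 161 min.

161 min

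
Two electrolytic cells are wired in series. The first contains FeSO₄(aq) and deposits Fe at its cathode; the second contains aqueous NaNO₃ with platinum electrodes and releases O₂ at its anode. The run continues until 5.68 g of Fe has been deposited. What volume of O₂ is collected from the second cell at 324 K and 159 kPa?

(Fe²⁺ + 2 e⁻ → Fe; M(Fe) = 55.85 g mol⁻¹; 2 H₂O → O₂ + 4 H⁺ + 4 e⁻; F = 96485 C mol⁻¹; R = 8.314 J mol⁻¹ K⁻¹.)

n(Fe) = 5.68 / 55.85 = 0.1017 mol, so n(e⁻) = 2 × 0.1017 = 0.2034 mol.
The cells are in series, so the same 0.2034 mol of electrons passes through the second cell.
2 H₂O → O₂ + 4 H⁺ + 4 e⁻ — 4 mol e⁻ per mol O₂, so n(O₂) = 0.2034/4 = 0.05085 mol.
V = nRT/P = (0.05085 × 8.314 × 324) / (159 × 10³) = 8.61 × 10⁻⁴ m³ = 0.861 L.

0.861 L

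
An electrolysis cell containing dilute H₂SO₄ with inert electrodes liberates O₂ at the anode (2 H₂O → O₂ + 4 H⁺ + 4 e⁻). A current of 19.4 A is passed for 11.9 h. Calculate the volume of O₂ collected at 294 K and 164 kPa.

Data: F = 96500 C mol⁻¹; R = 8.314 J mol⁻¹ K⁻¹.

Q = I·t = 19.40 A × 42840 s = 831100 C.
n(e⁻) = Q/F = 831100 / 96500 = 8.612 mol.
4 electrons are transferred per O₂ molecule, so n(O₂) = 8.612 / 4 = 2.153 mol.
V = nRT/P = (2.153 × 8.314 × 294) / (164 × 10³ Pa) = 0.0321 m³ = 32.1 L.

32.1 L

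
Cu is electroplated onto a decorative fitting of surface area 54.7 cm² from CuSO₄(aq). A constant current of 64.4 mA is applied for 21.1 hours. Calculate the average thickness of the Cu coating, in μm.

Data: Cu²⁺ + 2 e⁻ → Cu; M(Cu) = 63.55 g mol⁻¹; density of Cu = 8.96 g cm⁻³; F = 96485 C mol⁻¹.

Q = I·t = 0.06440 × 75960 = 4892 C; n(e⁻) = 0.05070 mol.
n(Cu) = n(e⁻)/2 = 0.02535 mol, so m = 0.02535 × 63.55 = 1.611 g.
Volume = m/ρ = 1.611 / 8.96 = 0.1798 cm³.
Thickness = V/A = 0.1798 / 54.7 = 0.00329 cm = 32.9 μm.

32.9 μm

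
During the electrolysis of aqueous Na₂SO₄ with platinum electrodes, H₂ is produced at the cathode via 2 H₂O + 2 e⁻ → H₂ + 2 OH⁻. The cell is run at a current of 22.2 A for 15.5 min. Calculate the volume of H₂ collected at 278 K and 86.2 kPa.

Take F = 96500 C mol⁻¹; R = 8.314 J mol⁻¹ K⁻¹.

2.87 L

Q = I·t = 22.20 A × 930.00 s = 20650 C.
n(e⁻) = Q/F = 20650 / 96500 = 0.2139 mol.
2 electrons are transferred per H₂ molecule, so n(H₂) = 0.2139 / 2 = 0.1070 mol.
V = nRT/P = (0.1070 × 8.314 × 278) / (86.2 × 10³ Pa) = 0.00287 m³ = 2.87 L.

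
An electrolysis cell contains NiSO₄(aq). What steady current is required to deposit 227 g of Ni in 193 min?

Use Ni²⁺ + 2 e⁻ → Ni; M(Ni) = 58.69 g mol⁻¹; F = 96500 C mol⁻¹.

64.5 A

n(Ni) = 227 / 58.69 = 3.868 mol.
n(e⁻) = 2 × 3.868 = 7.736 mol.
Q = n(e⁻)·F = 7.736 × 96500 = 746500 C.
I = Q/t = 746500 / 11580 s = 64.5 A.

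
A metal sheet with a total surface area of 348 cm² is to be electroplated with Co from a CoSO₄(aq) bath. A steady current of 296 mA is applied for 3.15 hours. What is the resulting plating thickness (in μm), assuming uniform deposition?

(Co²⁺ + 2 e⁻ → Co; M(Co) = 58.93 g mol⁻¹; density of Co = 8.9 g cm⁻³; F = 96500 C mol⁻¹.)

3.31 μm

Q = I·t = 0.2960 × 11340 = 3357 C; n(e⁻) = 0.03478 mol.
n(Co) = n(e⁻)/2 = 0.01739 mol, so m = 0.01739 × 58.93 = 1.025 g.
Volume = m/ρ = 1.025 / 8.9 = 0.1152 cm³.
Thickness = V/A = 0.1152 / 348 = 3.31 × 10⁻⁴ cm = 3.31 μm.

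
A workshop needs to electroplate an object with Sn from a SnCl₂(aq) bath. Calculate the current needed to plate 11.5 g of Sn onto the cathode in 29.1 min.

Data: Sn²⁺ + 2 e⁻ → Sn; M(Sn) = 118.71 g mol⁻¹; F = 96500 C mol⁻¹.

n(Sn) = 11.5 / 118.71 = 0.09687 mol.
n(e⁻) = 2 × 0.09687 = 0.1937 mol.
Q = n(e⁻)·F = 0.1937 × 96500 = 18700 C.
I = Q/t = 18700 / 1746.0 s = 10.7 A.

10.7 A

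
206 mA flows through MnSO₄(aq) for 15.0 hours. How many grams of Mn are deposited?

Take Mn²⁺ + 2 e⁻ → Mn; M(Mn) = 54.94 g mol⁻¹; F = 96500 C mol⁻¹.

3.17 g

Q = I·t = 0.2060 A × 54000 s = 11120 C.
n(e⁻) = Q/F = 11120 / 96500 = 0.1153 mol.
Mn²⁺ + 2 e⁻ → Mn, so n(Mn) = n(e⁻)/2 = 0.05764 mol.
m = n·M = 0.05764 × 54.94 = 3.17 g.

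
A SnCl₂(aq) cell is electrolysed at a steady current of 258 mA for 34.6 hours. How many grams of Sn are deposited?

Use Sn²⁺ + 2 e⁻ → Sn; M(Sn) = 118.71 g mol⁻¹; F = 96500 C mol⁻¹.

19.8 g

Q = I·t = 0.2580 A × 124560 s = 32140 C.
n(e⁻) = Q/F = 32140 / 96500 = 0.3330 mol.
Sn²⁺ + 2 e⁻ → Sn, so n(Sn) = n(e⁻)/2 = 0.1665 mol.
m = n·M = 0.1665 × 118.71 = 19.8 g.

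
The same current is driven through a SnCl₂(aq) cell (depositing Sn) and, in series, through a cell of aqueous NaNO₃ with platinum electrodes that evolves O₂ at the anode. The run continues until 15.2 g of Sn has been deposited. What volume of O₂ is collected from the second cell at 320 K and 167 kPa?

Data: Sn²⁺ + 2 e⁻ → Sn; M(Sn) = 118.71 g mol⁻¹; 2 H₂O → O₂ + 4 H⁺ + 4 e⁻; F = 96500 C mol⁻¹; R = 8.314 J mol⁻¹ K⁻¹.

1.02 L

n(Sn) = 15.2 / 118.71 = 0.1280 mol, so n(e⁻) = 2 × 0.1280 = 0.2561 mol.
The cells are in series, so the same 0.2561 mol of electrons passes through the second cell.
2 H₂O → O₂ + 4 H⁺ + 4 e⁻ — 4 mol e⁻ per mol O₂, so n(O₂) = 0.2561/4 = 0.06402 mol.
V = nRT/P = (0.06402 × 8.314 × 320) / (167 × 10³) = 0.00102 m³ = 1.02 L.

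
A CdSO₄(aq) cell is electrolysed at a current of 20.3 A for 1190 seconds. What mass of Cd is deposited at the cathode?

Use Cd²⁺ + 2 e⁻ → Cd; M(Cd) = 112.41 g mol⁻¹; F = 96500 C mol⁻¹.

14.1 g

Q = I·t = 20.30 A × 1190.0 s = 24160 C.
n(e⁻) = Q/F = 24160 / 96500 = 0.2503 mol.
Cd²⁺ + 2 e⁻ → Cd, so n(Cd) = n(e⁻)/2 = 0.1252 mol.
m = n·M = 0.1252 × 112.41 = 14.1 g.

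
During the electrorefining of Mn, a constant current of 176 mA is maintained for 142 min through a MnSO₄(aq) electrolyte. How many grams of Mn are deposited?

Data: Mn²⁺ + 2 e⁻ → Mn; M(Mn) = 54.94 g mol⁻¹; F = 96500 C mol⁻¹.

0.427 g

Q = I·t = 0.1760 A × 8520.0 s = 1500 C.
n(e⁻) = Q/F = 1500 / 96500 = 0.01554 mol.
Mn²⁺ + 2 e⁻ → Mn, so n(Mn) = n(e⁻)/2 = 0.007770 mol.
m = n·M = 0.007770 × 54.94 = 0.427 g.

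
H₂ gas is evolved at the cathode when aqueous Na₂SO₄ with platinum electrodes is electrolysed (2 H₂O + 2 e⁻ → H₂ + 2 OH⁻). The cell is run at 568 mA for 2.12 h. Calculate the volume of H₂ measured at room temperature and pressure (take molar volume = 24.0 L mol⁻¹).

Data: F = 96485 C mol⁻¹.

Q = I·t = 0.5680 A × 7632.0 s = 4335 C.
n(e⁻) = Q/F = 4335 / 96485 = 0.04493 mol.
2 electrons are transferred per H₂ molecule, so n(H₂) = 0.04493 / 2 = 0.02246 mol.
V = n × V_m = 0.02246 × 24.0 = 0.539 L.

0.539 L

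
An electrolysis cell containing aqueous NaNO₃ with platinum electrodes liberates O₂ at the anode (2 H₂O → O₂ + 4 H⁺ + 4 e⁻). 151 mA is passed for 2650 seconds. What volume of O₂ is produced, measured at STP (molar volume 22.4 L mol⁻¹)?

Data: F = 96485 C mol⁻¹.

Q = I·t = 0.1510 A × 2650.0 s = 400.2 C.
n(e⁻) = Q/F = 400.2 / 96485 = 0.004147 mol.
4 electrons are transferred per O₂ molecule, so n(O₂) = 0.004147 / 4 = 0.001037 mol.
V = n × V_m = 0.001037 × 22.4 = 0.0232 L.

0.0232 L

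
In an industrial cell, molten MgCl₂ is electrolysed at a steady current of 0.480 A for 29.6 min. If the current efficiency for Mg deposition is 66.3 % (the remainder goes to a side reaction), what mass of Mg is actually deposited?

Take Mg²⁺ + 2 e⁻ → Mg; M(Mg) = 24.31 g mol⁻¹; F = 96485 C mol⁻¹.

Q = I·t = 0.4800 × 1776.0 = 852.5 C.
n(e⁻) = 852.5/96485 = 0.008835 mol; theoretically n(Mg) = 0.008835/2 = 0.004418 mol, m_theo = 0.1074 g.
At 66.3 % efficiency, m_actual = 0.663 × 0.1074 = 0.0712 g.

0.0712 g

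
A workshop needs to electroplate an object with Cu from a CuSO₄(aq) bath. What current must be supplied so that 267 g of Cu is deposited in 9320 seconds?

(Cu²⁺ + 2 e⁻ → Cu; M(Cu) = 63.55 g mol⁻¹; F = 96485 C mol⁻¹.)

87.0 A

n(Cu) = 267 / 63.55 = 4.201 mol.
n(e⁻) = 2 × 4.201 = 8.403 mol.
Q = n(e⁻)·F = 8.403 × 96485 = 810700 C.
I = Q/t = 810700 / 9320.0 s = 87.0 A.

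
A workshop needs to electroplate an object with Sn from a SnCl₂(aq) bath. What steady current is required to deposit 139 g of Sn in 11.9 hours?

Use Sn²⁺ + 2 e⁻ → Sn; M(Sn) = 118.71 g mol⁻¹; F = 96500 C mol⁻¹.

5.28 A

n(Sn) = 139 / 118.71 = 1.171 mol.
n(e⁻) = 2 × 1.171 = 2.342 mol.
Q = n(e⁻)·F = 2.342 × 96500 = 226000 C.
I = Q/t = 226000 / 42840 s = 5.28 A.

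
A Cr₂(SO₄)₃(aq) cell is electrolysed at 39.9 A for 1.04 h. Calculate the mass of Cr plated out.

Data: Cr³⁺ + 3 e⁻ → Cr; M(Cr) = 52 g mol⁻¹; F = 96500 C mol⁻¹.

Q = I·t = 39.90 A × 3744.0 s = 149400 C.
n(e⁻) = Q/F = 149400 / 96500 = 1.548 mol.
Cr³⁺ + 3 e⁻ → Cr, so n(Cr) = n(e⁻)/3 = 0.5160 mol.
m = n·M = 0.5160 × 52 = 26.8 g.

26.8 g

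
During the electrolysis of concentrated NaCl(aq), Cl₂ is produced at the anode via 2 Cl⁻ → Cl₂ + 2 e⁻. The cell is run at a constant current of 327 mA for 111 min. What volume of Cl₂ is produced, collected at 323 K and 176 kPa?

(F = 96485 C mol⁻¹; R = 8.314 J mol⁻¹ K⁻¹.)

0.172 L

Q = I·t = 0.3270 A × 6660.0 s = 2178 C.
n(e⁻) = Q/F = 2178 / 96485 = 0.02257 mol.
2 electrons are transferred per Cl₂ molecule, so n(Cl₂) = 0.02257 / 2 = 0.01129 mol.
V = nRT/P = (0.01129 × 8.314 × 323) / (176 × 10³ Pa) = 1.72 × 10⁻⁴ m³ = 0.172 L.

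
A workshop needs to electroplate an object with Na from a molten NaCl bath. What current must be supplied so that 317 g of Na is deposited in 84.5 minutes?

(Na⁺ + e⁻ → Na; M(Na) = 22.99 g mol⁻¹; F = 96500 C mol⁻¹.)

n(Na) = 317 / 22.99 = 13.79 mol.
n(e⁻) = 1 × 13.79 = 13.79 mol.
Q = n(e⁻)·F = 13.79 × 96500 = 1331000 C.
I = Q/t = 1331000 / 5070.0 s = 262 A.

262 A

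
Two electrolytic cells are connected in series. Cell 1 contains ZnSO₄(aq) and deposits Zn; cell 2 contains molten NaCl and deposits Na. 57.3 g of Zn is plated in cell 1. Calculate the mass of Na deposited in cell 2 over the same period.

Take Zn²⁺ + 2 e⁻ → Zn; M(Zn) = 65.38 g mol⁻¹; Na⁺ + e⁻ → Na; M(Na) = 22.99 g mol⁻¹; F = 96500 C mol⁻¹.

n(Zn) = 57.3 / 65.38 = 0.8764 mol.
Since Zn²⁺ + 2 e⁻ → Zn, n(e⁻) passed = 2 × 0.8764 = 1.753 mol.
Cells in series carry the same charge, so the same 1.753 mol of electrons passes through cell 2.
Na⁺ + e⁻ → Na, so n(Na) = 1.753 / 1 = 1.753 mol.
m(Na) = 1.753 × 22.99 = 40.3 g.

40.3 g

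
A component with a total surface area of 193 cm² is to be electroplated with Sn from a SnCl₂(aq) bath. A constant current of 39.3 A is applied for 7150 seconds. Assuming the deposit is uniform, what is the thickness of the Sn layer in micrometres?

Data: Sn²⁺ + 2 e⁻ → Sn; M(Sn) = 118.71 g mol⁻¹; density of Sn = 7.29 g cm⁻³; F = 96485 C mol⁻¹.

Q = I·t = 39.30 × 7150.0 = 281000 C; n(e⁻) = 2.912 mol.
n(Sn) = n(e⁻)/2 = 1.456 mol, so m = 1.456 × 118.71 = 172.9 g.
Volume = m/ρ = 172.9 / 7.29 = 23.71 cm³.
Thickness = V/A = 23.71 / 193 = 0.123 cm = 1230 μm.

1230 μm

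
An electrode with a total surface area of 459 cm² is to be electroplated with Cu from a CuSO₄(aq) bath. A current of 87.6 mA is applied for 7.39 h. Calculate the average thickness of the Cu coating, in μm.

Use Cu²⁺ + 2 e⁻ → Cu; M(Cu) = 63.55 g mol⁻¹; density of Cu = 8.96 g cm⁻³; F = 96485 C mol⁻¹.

1.87 μm

Q = I·t = 0.08760 × 26604 = 2331 C; n(e⁻) = 0.02415 mol.
n(Cu) = n(e⁻)/2 = 0.01208 mol, so m = 0.01208 × 63.55 = 0.7675 g.
Volume = m/ρ = 0.7675 / 8.96 = 0.08566 cm³.
Thickness = V/A = 0.08566 / 459 = 1.87 × 10⁻⁴ cm = 1.87 μm.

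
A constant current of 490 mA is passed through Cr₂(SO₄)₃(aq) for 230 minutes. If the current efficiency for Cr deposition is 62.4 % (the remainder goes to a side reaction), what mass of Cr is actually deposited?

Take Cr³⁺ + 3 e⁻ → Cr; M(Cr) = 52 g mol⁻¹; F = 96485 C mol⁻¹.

Q = I·t = 0.4900 × 13800 = 6762 C.
n(e⁻) = 6762/96485 = 0.07008 mol; theoretically n(Cr) = 0.07008/3 = 0.02336 mol, m_theo = 1.215 g.
At 62.4 % efficiency, m_actual = 0.624 × 1.215 = 0.758 g.

0.758 g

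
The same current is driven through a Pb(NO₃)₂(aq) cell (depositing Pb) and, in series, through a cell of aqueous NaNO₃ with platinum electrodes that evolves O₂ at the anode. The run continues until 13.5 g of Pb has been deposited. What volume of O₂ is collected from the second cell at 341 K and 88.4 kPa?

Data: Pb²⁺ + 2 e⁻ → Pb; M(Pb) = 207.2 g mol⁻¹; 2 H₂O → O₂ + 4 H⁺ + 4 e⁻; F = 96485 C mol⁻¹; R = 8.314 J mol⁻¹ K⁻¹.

n(Pb) = 13.5 / 207.2 = 0.06515 mol, so n(e⁻) = 2 × 0.06515 = 0.1303 mol.
The cells are in series, so the same 0.1303 mol of electrons passes through the second cell.
2 H₂O → O₂ + 4 H⁺ + 4 e⁻ — 4 mol e⁻ per mol O₂, so n(O₂) = 0.1303/4 = 0.03258 mol.
V = nRT/P = (0.03258 × 8.314 × 341) / (88.4 × 10³) = 0.00104 m³ = 1.04 L.

1.04 L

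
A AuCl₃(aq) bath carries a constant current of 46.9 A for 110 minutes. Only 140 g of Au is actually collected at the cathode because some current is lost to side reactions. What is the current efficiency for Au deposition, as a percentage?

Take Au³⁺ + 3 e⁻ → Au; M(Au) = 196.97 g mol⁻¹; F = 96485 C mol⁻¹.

Q = I·t = 46.90 × 6600.0 = 309500 C; n(e⁻) = 309500/96485 = 3.208 mol.
Theoretical n(Au) = n(e⁻)/3 = 1.069 mol, i.e. m_theo = 1.069 × 196.97 = 210.6 g.
Efficiency = m_actual / m_theo = 140 / 210.6 = 66.5 %.

66.5 %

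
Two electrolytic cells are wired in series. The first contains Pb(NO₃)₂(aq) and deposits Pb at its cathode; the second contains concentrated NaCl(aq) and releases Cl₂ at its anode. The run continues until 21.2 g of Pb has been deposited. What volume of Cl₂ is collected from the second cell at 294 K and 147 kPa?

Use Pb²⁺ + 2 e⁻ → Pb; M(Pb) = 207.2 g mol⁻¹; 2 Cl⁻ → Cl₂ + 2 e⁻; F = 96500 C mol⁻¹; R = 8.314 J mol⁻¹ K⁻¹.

1.70 L

n(Pb) = 21.2 / 207.2 = 0.1023 mol, so n(e⁻) = 2 × 0.1023 = 0.2046 mol.
The cells are in series, so the same 0.2046 mol of electrons passes through the second cell.
2 Cl⁻ → Cl₂ + 2 e⁻ — 2 mol e⁻ per mol Cl₂, so n(Cl₂) = 0.2046/2 = 0.1023 mol.
V = nRT/P = (0.1023 × 8.314 × 294) / (147 × 10³) = 0.00170 m³ = 1.70 L.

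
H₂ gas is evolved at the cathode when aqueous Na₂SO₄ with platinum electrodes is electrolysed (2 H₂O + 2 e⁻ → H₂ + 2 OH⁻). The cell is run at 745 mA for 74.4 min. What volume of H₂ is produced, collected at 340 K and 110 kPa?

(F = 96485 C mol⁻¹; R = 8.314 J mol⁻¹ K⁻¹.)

0.443 L

Q = I·t = 0.7450 A × 4464.0 s = 3326 C.
n(e⁻) = Q/F = 3326 / 96485 = 0.03447 mol.
2 electrons are transferred per H₂ molecule, so n(H₂) = 0.03447 / 2 = 0.01723 mol.
V = nRT/P = (0.01723 × 8.314 × 340) / (110 × 10³ Pa) = 4.43 × 10⁻⁴ m³ = 0.443 L.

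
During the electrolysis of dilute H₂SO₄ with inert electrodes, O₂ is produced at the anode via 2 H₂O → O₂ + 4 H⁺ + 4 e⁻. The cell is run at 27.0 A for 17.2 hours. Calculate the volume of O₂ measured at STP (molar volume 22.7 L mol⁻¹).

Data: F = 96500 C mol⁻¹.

Q = I·t = 27.00 A × 61920 s = 1672000 C.
n(e⁻) = Q/F = 1672000 / 96500 = 17.32 mol.
4 electrons are transferred per O₂ molecule, so n(O₂) = 17.32 / 4 = 4.331 mol.
V = n × V_m = 4.331 × 22.7 = 98.3 L.

98.3 L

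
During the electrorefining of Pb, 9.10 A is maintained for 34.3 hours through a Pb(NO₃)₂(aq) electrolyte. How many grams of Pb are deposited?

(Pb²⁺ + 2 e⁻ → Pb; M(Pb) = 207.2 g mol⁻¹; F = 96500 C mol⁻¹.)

Q = I·t = 9.100 A × 123480 s = 1124000 C.
n(e⁻) = Q/F = 1124000 / 96500 = 11.64 mol.
Pb²⁺ + 2 e⁻ → Pb, so n(Pb) = n(e⁻)/2 = 5.822 mol.
m = n·M = 5.822 × 207.2 = 1210 g.

1210 g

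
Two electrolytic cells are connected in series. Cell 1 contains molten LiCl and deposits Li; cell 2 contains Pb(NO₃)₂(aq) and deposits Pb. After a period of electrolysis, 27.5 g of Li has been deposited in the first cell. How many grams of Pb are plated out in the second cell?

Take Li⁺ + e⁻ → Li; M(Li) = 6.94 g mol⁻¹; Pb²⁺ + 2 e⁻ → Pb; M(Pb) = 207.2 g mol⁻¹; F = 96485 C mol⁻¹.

n(Li) = 27.5 / 6.94 = 3.963 mol.
Since Li⁺ + e⁻ → Li, n(e⁻) passed = 1 × 3.963 = 3.963 mol.
Cells in series carry the same charge, so the same 3.963 mol of electrons passes through cell 2.
Pb²⁺ + 2 e⁻ → Pb, so n(Pb) = 3.963 / 2 = 1.981 mol.
m(Pb) = 1.981 × 207.2 = 411 g.

411 g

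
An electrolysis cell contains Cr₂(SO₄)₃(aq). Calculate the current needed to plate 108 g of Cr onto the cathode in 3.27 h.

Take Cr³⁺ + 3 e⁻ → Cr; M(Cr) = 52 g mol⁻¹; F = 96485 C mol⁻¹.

51.1 A

n(Cr) = 108 / 52 = 2.077 mol.
n(e⁻) = 3 × 2.077 = 6.231 mol.
Q = n(e⁻)·F = 6.231 × 96485 = 601200 C.
I = Q/t = 601200 / 11772 s = 51.1 A.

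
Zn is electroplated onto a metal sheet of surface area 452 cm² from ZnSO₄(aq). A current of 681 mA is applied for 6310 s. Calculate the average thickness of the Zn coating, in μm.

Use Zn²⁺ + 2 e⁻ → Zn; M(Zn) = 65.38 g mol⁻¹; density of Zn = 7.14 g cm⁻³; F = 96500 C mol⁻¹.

4.51 μm

Q = I·t = 0.6810 × 6310.0 = 4297 C; n(e⁻) = 0.04453 mol.
n(Zn) = n(e⁻)/2 = 0.02226 mol, so m = 0.02226 × 65.38 = 1.456 g.
Volume = m/ρ = 1.456 / 7.14 = 0.2039 cm³.
Thickness = V/A = 0.2039 / 452 = 4.51 × 10⁻⁴ cm = 4.51 μm.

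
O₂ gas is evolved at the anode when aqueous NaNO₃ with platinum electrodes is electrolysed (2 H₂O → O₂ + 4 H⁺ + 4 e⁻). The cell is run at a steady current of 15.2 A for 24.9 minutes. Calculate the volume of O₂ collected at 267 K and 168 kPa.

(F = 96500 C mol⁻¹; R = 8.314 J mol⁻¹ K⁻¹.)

Q = I·t = 15.20 A × 1494.0 s = 22710 C.
n(e⁻) = Q/F = 22710 / 96500 = 0.2353 mol.
4 electrons are transferred per O₂ molecule, so n(O₂) = 0.2353 / 4 = 0.05883 mol.
V = nRT/P = (0.05883 × 8.314 × 267) / (168 × 10³ Pa) = 7.77 × 10⁻⁴ m³ = 0.777 L.

0.777 L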